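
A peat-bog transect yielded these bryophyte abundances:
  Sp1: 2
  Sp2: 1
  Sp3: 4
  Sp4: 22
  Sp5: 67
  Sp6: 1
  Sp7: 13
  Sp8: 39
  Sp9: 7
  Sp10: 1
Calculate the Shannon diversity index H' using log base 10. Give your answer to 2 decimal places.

0.68

Total N = 2+1+4+22+67+1+13+39+7+1 = 157, so the proportions are 0.0127, 0.0064, 0.0255, 0.1401, 0.4268, 0.0064, 0.0828, 0.2484, 0.0446, 0.0064 (working shown to 4 dp, full precision carried).
Each pᵢ log₁₀ pᵢ term: 0.0127×(-1.8949)=-0.0241, 0.0064×(-2.1959)=-0.0140, 0.0255×(-1.5938)=-0.0406, 0.1401×(-0.8535)=-0.1196, 0.4268×(-0.3698)=-0.1578, 0.0064×(-2.1959)=-0.0140, 0.0828×(-1.0820)=-0.0896, 0.2484×(-0.6048)=-0.1502, 0.0446×(-1.3508)=-0.0602, 0.0064×(-2.1959)=-0.0140.
Sum = -0.6842, so H' = 0.68.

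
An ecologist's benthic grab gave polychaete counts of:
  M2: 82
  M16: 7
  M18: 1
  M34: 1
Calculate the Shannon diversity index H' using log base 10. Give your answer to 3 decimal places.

0.169

Total N = 82+7+1+1 = 91, so the proportions are 0.901099, 0.076923, 0.010989, 0.010989 (working shown to 6 dp, full precision carried).
Each pᵢ log₁₀ pᵢ term: 0.901099×(-0.045228)=-0.040754, 0.076923×(-1.113943)=-0.085688, 0.010989×(-1.959041)=-0.021528, 0.010989×(-1.959041)=-0.021528.
Sum = -0.169498, so H' = 0.169.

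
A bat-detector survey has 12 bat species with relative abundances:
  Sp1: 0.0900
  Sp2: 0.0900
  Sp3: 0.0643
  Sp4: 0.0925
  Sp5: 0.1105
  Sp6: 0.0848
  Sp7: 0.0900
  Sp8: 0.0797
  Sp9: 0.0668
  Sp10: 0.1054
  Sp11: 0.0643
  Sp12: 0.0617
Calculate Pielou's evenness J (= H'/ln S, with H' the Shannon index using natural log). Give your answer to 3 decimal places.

0.993

H' = −Σ pᵢ ln pᵢ = −((-0.21672) + (-0.21672) + (-0.17645) + (-0.22020) + (-0.24340) + (-0.20924) + (-0.21672) + (-0.20160) + (-0.18076) + (-0.23715) + (-0.17645) + (-0.17186)) = 2.46727 (working shown to 5 dp, full precision carried).
With S = 12 species, ln S = 2.48491, so J = 2.46727/2.48491 = 0.99290, i.e. 0.993 to 3 decimal places.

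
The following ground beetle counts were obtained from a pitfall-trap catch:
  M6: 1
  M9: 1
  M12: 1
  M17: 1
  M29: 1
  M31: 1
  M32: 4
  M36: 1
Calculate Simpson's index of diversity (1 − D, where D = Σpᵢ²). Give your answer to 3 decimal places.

0.810

Total N = 1+1+1+1+1+1+4+1 = 11, so the proportions are 0.09091, 0.09091, 0.09091, 0.09091, 0.09091, 0.09091, 0.36364, 0.09091 (working shown to 5 dp, full precision carried).
D = 0.09091² + 0.09091² + 0.09091² + 0.09091² + 0.09091² + 0.09091² + 0.36364² + 0.09091² = 0.00826 + 0.00826 + 0.00826 + 0.00826 + 0.00826 + 0.00826 + 0.13223 + 0.00826 = 0.19008.
So 1 − D = 0.80992, i.e. 0.810 to 3 decimal places.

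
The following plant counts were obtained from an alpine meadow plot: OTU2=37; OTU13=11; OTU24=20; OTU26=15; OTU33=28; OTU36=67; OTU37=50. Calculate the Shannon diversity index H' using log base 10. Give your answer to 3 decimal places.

Total N = 37+11+20+15+28+67+50 = 228, so the proportions are 0.16228, 0.04825, 0.08772, 0.06579, 0.12281, 0.29386, 0.2193 (working shown to 5 dp, full precision carried).
Each pᵢ log₁₀ pᵢ term: 0.16228×(-0.78973)=-0.12816, 0.04825×(-1.31654)=-0.06352, 0.08772×(-1.05690)=-0.09271, 0.06579×(-1.18184)=-0.07775, 0.12281×(-0.91078)=-0.11185, 0.29386×(-0.53186)=-0.15629, 0.2193×(-0.65896)=-0.14451.
Sum = -0.77479, so H' = 0.775.

0.775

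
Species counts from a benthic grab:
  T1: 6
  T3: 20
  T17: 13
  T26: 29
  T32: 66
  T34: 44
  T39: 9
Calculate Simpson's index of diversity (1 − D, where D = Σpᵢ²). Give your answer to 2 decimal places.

Total N = 6+20+13+29+66+44+9 = 187, so the proportions are 0.0321, 0.107, 0.0695, 0.1551, 0.3529, 0.2353, 0.0481 (working shown to 4 dp, full precision carried).
D = 0.0321² + 0.107² + 0.0695² + 0.1551² + 0.3529² + 0.2353² + 0.0481² = 0.0010 + 0.0114 + 0.0048 + 0.0240 + 0.1246 + 0.0554 + 0.0023 = 0.2236.
So 1 − D = 0.7764, i.e. 0.78 to 2 decimal places.

0.78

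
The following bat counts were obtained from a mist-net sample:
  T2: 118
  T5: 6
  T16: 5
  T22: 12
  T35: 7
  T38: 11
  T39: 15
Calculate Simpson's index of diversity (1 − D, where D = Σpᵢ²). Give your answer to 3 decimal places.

0.520

Total N = 118+6+5+12+7+11+15 = 174, so the proportions are 0.67816, 0.03448, 0.02874, 0.06897, 0.04023, 0.06322, 0.08621 (working shown to 5 dp, full precision carried).
D = 0.67816² + 0.03448² + 0.02874² + 0.06897² + 0.04023² + 0.06322² + 0.08621² = 0.45990 + 0.00119 + 0.00083 + 0.00476 + 0.00162 + 0.00400 + 0.00743 = 0.47972.
So 1 − D = 0.52028, i.e. 0.520 to 3 decimal places.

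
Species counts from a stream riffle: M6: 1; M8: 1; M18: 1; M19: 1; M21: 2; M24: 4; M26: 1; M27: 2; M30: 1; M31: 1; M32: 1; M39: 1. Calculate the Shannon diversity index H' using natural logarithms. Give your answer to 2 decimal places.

2.34

Total N = 1+1+1+1+2+4+1+2+1+1+1+1 = 17, so the proportions are 0.0588, 0.0588, 0.0588, 0.0588, 0.1176, 0.2353, 0.0588, 0.1176, 0.0588, 0.0588, 0.0588, 0.0588 (working shown to 4 dp, full precision carried).
Each pᵢ ln pᵢ term: 0.0588×(-2.8332)=-0.1667, 0.0588×(-2.8332)=-0.1667, 0.0588×(-2.8332)=-0.1667, 0.0588×(-2.8332)=-0.1667, 0.1176×(-2.1401)=-0.2518, 0.2353×(-1.4469)=-0.3405, 0.0588×(-2.8332)=-0.1667, 0.1176×(-2.1401)=-0.2518, 0.0588×(-2.8332)=-0.1667, 0.0588×(-2.8332)=-0.1667, 0.0588×(-2.8332)=-0.1667, 0.0588×(-2.8332)=-0.1667.
Sum = -2.3439, so H' = 2.34.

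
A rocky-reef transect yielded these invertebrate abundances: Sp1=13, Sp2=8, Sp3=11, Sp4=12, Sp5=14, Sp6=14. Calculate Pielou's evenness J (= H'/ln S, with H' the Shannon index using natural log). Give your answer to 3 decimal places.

Total N = 13+8+11+12+14+14 = 72, so the proportions are 0.18056, 0.11111, 0.15278, 0.16667, 0.19444, 0.19444 (working shown to 5 dp, full precision carried).
H' = −Σ pᵢ ln pᵢ = −((-0.30906) + (-0.24414) + (-0.28703) + (-0.29863) + (-0.31842) + (-0.31842)) = 1.77570.
With S = 6 species, ln S = 1.79176, so J = 1.77570/1.79176 = 0.99104, i.e. 0.991 to 3 decimal places.

0.991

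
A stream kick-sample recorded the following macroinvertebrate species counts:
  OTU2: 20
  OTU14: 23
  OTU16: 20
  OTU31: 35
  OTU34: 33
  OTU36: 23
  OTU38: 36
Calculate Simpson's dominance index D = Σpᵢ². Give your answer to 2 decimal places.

0.15

Total N = 20+23+20+35+33+23+36 = 190, so the proportions are 0.1053, 0.1211, 0.1053, 0.1842, 0.1737, 0.1211, 0.1895 (working shown to 4 dp, full precision carried).
D = 0.1053² + 0.1211² + 0.1053² + 0.1842² + 0.1737² + 0.1211² + 0.1895² = 0.0111 + 0.0147 + 0.0111 + 0.0339 + 0.0302 + 0.0147 + 0.0359 = 0.1515.
To 2 decimal places, D = 0.15.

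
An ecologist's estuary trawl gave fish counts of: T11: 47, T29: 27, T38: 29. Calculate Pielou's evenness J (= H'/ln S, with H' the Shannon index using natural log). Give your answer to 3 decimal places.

Total N = 47+27+29 = 103, so the proportions are 0.45631, 0.26214, 0.28155 (working shown to 5 dp, full precision carried).
H' = −Σ pᵢ ln pᵢ = −((-0.35801) + (-0.35097) + (-0.35685)) = 1.06583.
With S = 3 species, ln S = 1.09861, so J = 1.06583/1.09861 = 0.97016, i.e. 0.970 to 3 decimal places.

0.970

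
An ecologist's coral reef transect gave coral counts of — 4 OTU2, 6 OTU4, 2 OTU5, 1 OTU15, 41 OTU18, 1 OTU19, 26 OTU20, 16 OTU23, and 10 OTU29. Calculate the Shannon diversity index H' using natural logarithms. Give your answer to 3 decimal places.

Total N = 4+6+2+1+41+1+26+16+10 = 107, so the proportions are 0.03738, 0.05607, 0.01869, 0.00935, 0.38318, 0.00935, 0.24299, 0.14953, 0.09346 (working shown to 5 dp, full precision carried).
Each pᵢ ln pᵢ term: 0.03738×(-3.28653)=-0.12286, 0.05607×(-2.88107)=-0.16156, 0.01869×(-3.97968)=-0.07439, 0.00935×(-4.67283)=-0.04367, 0.38318×(-0.95926)=-0.36757, 0.00935×(-4.67283)=-0.04367, 0.24299×(-1.41473)=-0.34377, 0.14953×(-1.90024)=-0.28415, 0.09346×(-2.37024)=-0.22152.
Sum = -1.66314, so H' = 1.663.

1.663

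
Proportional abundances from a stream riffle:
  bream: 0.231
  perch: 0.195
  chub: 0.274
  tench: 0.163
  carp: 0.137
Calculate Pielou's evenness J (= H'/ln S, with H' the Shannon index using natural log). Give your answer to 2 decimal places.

H' = −Σ pᵢ ln pᵢ = −((-0.3385) + (-0.3188) + (-0.3547) + (-0.2957) + (-0.2723)) = 1.5800 (working shown to 4 dp, full precision carried).
With S = 5 species, ln S = 1.6094, so J = 1.5800/1.6094 = 0.9817, i.e. 0.98 to 2 decimal places.

0.98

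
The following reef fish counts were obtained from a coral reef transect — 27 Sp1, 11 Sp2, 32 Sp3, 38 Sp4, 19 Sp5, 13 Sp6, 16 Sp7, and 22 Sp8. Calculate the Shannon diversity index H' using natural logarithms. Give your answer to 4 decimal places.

2.0012

Total N = 27+11+32+38+19+13+16+22 = 178, so the proportions are 0.151685, 0.061798, 0.179775, 0.213483, 0.106742, 0.073034, 0.089888, 0.123596 (working shown to 6 dp, full precision carried).
Each pᵢ ln pᵢ term: 0.151685×(-1.885947)=-0.286071, 0.061798×(-2.783888)=-0.172038, 0.179775×(-1.716048)=-0.308503, 0.213483×(-1.544197)=-0.329660, 0.106742×(-2.237345)=-0.238818, 0.073034×(-2.616834)=-0.191117, 0.089888×(-2.409195)=-0.216557, 0.123596×(-2.090741)=-0.258406.
Sum = -2.001169, so H' = 2.0012.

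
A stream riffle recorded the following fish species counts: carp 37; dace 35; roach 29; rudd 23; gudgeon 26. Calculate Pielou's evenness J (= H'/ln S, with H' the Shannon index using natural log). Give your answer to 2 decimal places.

0.99

Total N = 37+35+29+23+26 = 150, so the proportions are 0.2467, 0.2333, 0.1933, 0.1533, 0.1733 (working shown to 4 dp, full precision carried).
H' = −Σ pᵢ ln pᵢ = −((-0.3453) + (-0.3396) + (-0.3177) + (-0.2875) + (-0.3038)) = 1.5938.
With S = 5 species, ln S = 1.6094, so J = 1.5938/1.6094 = 0.9903, i.e. 0.99 to 2 decimal places.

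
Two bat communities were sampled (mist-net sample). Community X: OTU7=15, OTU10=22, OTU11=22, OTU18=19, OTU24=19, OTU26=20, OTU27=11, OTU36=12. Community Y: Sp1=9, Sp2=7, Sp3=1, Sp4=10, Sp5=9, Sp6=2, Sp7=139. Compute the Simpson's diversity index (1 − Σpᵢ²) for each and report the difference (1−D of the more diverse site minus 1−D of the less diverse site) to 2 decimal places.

Community X: N=140, proportions 0.1071, 0.1571, 0.1571, 0.1357, 0.1357, 0.1429, 0.0786, 0.0857, giving 1−D = 0.8684 (working shown to 4 dp, full precision carried).
Community Y: N=177, proportions 0.0508, 0.0395, 0.0056, 0.0565, 0.0508, 0.0113, 0.7853, giving 1−D = 0.3732.
Difference = |0.8684 − 0.3732| = 0.4952, i.e. 0.50 to 2 decimal places.

0.50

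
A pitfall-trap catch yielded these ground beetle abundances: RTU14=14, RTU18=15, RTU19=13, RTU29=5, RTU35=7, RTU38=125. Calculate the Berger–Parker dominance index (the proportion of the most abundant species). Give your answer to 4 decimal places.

0.6983

Total N = 14+15+13+5+7+125 = 179, so the proportions are 0.078212, 0.083799, 0.072626, 0.027933, 0.039106, 0.698324 (working shown to 6 dp, full precision carried).
The largest proportion is 0.698324, i.e. d = 0.6983 to 4 decimal places.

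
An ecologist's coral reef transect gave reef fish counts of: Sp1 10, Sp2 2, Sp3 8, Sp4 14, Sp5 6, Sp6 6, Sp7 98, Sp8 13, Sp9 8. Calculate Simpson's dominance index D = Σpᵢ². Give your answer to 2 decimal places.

Total N = 10+2+8+14+6+6+98+13+8 = 165, so the proportions are 0.0606, 0.0121, 0.0485, 0.0848, 0.0364, 0.0364, 0.5939, 0.0788, 0.0485 (working shown to 4 dp, full precision carried).
D = 0.0606² + 0.0121² + 0.0485² + 0.0848² + 0.0364² + 0.0364² + 0.5939² + 0.0788² + 0.0485² = 0.0037 + 0.0001 + 0.0024 + 0.0072 + 0.0013 + 0.0013 + 0.3528 + 0.0062 + 0.0024 = 0.3773.
To 2 decimal places, D = 0.38.

0.38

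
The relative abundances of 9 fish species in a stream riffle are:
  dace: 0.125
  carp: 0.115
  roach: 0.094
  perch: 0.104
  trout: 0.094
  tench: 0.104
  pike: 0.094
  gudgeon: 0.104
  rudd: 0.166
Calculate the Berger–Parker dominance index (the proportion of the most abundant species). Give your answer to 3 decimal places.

The largest proportion is 0.166, i.e. d = 0.166 to 3 decimal places.

0.166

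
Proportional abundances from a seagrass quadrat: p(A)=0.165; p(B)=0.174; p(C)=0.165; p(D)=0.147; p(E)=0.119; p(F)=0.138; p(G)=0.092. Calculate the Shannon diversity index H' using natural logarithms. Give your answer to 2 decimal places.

1.93

Each pᵢ ln pᵢ term (working shown to 4 dp, full precision carried): 0.165×(-1.8018)=-0.2973, 0.174×(-1.7487)=-0.3043, 0.165×(-1.8018)=-0.2973, 0.147×(-1.9173)=-0.2818, 0.119×(-2.1286)=-0.2533, 0.138×(-1.9805)=-0.2733, 0.092×(-2.3860)=-0.2195.
Sum = -1.9268, so H' = 1.93.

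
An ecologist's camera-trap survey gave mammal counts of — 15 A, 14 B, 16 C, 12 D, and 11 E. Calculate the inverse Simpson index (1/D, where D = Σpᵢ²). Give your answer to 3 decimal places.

4.909

Total N = 15+14+16+12+11 = 68, so the proportions are 0.2205882, 0.2058824, 0.2352941, 0.1764706, 0.1617647 (working shown to 7 dp, full precision carried).
D = 0.2205882² + 0.2058824² + 0.2352941² + 0.1764706² + 0.1617647² = 0.0486592 + 0.0423875 + 0.0553633 + 0.0311419 + 0.0261678 = 0.2037197.
So 1/D = 4.90870, i.e. 4.909 to 3 decimal places.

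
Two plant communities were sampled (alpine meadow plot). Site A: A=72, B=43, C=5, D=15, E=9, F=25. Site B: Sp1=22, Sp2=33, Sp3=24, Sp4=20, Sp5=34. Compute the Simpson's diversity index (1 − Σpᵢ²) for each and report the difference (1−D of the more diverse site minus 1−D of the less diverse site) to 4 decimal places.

Site A: N=169, proportions 0.426036, 0.254438, 0.029586, 0.088757, 0.053254, 0.147929, giving 1−D = 0.720283 (working shown to 6 dp, full precision carried).
Site B: N=133, proportions 0.165414, 0.24812, 0.180451, 0.150376, 0.255639, giving 1−D = 0.790548.
Difference = |0.720283 − 0.790548| = 0.070265, i.e. 0.0703 to 4 decimal places.

0.0703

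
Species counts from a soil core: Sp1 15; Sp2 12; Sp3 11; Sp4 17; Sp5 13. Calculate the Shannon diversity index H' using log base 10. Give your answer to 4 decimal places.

Total N = 15+12+11+17+13 = 68, so the proportions are 0.220588, 0.176471, 0.161765, 0.25, 0.191176 (working shown to 6 dp, full precision carried).
Each pᵢ log₁₀ pᵢ term: 0.220588×(-0.656418)=-0.144798, 0.176471×(-0.753328)=-0.132940, 0.161765×(-0.791116)=-0.127975, 0.25×(-0.602060)=-0.150515, 0.191176×(-0.718566)=-0.137373.
Sum = -0.693601, so H' = 0.6936.

0.6936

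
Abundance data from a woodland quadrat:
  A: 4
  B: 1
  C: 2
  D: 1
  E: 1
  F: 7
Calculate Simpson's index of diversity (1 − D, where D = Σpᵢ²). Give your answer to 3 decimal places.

0.719

Total N = 4+1+2+1+1+7 = 16, so the proportions are 0.25, 0.0625, 0.125, 0.0625, 0.0625, 0.4375 (working shown to 5 dp, full precision carried).
D = 0.25² + 0.0625² + 0.125² + 0.0625² + 0.0625² + 0.4375² = 0.06250 + 0.00391 + 0.01562 + 0.00391 + 0.00391 + 0.19141 = 0.28125.
So 1 − D = 0.71875, i.e. 0.719 to 3 decimal places.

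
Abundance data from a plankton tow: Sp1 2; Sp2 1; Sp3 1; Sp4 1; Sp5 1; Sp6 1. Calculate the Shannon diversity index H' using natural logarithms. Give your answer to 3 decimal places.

1.748

Total N = 2+1+1+1+1+1 = 7, so the proportions are 0.28571, 0.14286, 0.14286, 0.14286, 0.14286, 0.14286 (working shown to 5 dp, full precision carried).
Each pᵢ ln pᵢ term: 0.28571×(-1.25276)=-0.35793, 0.14286×(-1.94591)=-0.27799, 0.14286×(-1.94591)=-0.27799, 0.14286×(-1.94591)=-0.27799, 0.14286×(-1.94591)=-0.27799, 0.14286×(-1.94591)=-0.27799.
Sum = -1.74787, so H' = 1.748.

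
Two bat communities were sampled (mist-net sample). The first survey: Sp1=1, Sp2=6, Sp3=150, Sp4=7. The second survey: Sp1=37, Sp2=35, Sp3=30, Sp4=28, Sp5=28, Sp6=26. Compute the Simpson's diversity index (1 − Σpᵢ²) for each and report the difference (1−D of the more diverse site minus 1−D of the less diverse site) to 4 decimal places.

The first survey: N=164, proportions 0.0060976, 0.0365854, 0.9146341, 0.0426829, giving 1−D = 0.1602469 (working shown to 7 dp, full precision carried).
The second survey: N=184, proportions 0.201087, 0.1902174, 0.1630435, 0.1521739, 0.1521739, 0.1413043, giving 1−D = 0.8305175.
Difference = |0.1602469 − 0.8305175| = 0.6702706, i.e. 0.6703 to 4 decimal places.

0.6703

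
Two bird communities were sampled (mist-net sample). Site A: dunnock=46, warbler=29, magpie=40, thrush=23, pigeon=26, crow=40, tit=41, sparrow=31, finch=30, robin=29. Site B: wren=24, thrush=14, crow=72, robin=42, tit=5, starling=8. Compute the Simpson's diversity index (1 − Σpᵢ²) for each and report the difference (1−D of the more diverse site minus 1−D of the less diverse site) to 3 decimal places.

Site A: N=335, proportions 0.137313, 0.086567, 0.119403, 0.068657, 0.077612, 0.119403, 0.122388, 0.092537, 0.089552, 0.086567, giving 1−D = 0.895344 (working shown to 6 dp, full precision carried).
Site B: N=165, proportions 0.145455, 0.084848, 0.436364, 0.254545, 0.030303, 0.048485, giving 1−D = 0.713168.
Difference = |0.895344 − 0.713168| = 0.182176, i.e. 0.182 to 3 decimal places.

0.182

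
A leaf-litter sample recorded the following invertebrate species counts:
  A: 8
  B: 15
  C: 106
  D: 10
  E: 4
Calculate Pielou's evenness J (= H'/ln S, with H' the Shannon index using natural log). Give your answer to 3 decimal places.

Total N = 8+15+106+10+4 = 143, so the proportions are 0.05594, 0.1049, 0.74126, 0.06993, 0.02797 (working shown to 5 dp, full precision carried).
H' = −Σ pᵢ ln pᵢ = −((-0.16131) + (-0.23652) + (-0.22194) + (-0.18603) + (-0.10004)) = 0.90584.
With S = 5 species, ln S = 1.60944, so J = 0.90584/1.60944 = 0.56283, i.e. 0.563 to 3 decimal places.

0.563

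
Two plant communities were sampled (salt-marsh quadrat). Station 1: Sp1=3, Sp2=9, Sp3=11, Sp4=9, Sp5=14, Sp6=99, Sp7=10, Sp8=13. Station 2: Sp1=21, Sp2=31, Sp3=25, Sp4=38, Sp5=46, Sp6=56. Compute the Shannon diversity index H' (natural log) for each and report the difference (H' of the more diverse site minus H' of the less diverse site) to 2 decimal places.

0.29

Station 1: N=168, proportions 0.01786, 0.05357, 0.06548, 0.05357, 0.08333, 0.58929, 0.05952, 0.07738, giving H' = 1.44863 (working shown to 5 dp, full precision carried).
Station 2: N=217, proportions 0.09677, 0.14286, 0.11521, 0.17512, 0.21198, 0.25806, giving H' = 1.73646.
Difference = |1.44863 − 1.73646| = 0.28783, i.e. 0.29 to 2 decimal places.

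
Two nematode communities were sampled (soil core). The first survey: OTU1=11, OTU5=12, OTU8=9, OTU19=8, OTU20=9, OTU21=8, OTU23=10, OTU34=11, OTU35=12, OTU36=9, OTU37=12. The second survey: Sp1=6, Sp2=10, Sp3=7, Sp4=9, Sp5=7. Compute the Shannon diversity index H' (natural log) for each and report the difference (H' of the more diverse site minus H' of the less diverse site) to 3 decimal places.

0.795

The first survey: N=111, proportions 0.0991, 0.10811, 0.08108, 0.07207, 0.08108, 0.07207, 0.09009, 0.0991, 0.10811, 0.08108, 0.10811, giving H' = 2.38672 (working shown to 5 dp, full precision carried).
The second survey: N=39, proportions 0.15385, 0.25641, 0.17949, 0.23077, 0.17949, giving H' = 1.59192.
Difference = |2.38672 − 1.59192| = 0.79480, i.e. 0.795 to 3 decimal places.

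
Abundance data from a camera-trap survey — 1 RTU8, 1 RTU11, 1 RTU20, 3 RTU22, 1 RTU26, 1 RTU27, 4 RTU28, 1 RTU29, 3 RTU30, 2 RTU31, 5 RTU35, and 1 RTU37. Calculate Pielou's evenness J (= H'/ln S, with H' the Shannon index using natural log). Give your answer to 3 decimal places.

0.917

Total N = 1+1+1+3+1+1+4+1+3+2+5+1 = 24, so the proportions are 0.04167, 0.04167, 0.04167, 0.125, 0.04167, 0.04167, 0.16667, 0.04167, 0.125, 0.08333, 0.20833, 0.04167 (working shown to 5 dp, full precision carried).
H' = −Σ pᵢ ln pᵢ = −((-0.13242) + (-0.13242) + (-0.13242) + (-0.25993) + (-0.13242) + (-0.13242) + (-0.29863) + (-0.13242) + (-0.25993) + (-0.20708) + (-0.32679) + (-0.13242)) = 2.27929.
With S = 12 species, ln S = 2.48491, so J = 2.27929/2.48491 = 0.91725, i.e. 0.917 to 3 decimal places.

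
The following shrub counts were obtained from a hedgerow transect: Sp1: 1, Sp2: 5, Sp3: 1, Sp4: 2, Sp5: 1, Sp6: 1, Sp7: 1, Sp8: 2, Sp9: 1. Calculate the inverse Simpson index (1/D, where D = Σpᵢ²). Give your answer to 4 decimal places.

5.7692

Total N = 1+5+1+2+1+1+1+2+1 = 15, so the proportions are 0.06666667, 0.33333333, 0.06666667, 0.13333333, 0.06666667, 0.06666667, 0.06666667, 0.13333333, 0.06666667 (working shown to 8 dp, full precision carried).
D = 0.06666667² + 0.33333333² + 0.06666667² + 0.13333333² + 0.06666667² + 0.06666667² + 0.06666667² + 0.13333333² + 0.06666667² = 0.00444444 + 0.11111111 + 0.00444444 + 0.01777778 + 0.00444444 + 0.00444444 + 0.00444444 + 0.01777778 + 0.00444444 = 0.17333333.
So 1/D = 5.769231, i.e. 5.7692 to 4 decimal places.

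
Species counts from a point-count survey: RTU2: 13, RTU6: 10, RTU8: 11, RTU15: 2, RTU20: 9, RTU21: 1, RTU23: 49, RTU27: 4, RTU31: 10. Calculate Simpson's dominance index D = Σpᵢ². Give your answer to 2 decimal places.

Total N = 13+10+11+2+9+1+49+4+10 = 109, so the proportions are 0.1193, 0.0917, 0.1009, 0.0183, 0.0826, 0.0092, 0.4495, 0.0367, 0.0917 (working shown to 4 dp, full precision carried).
D = 0.1193² + 0.0917² + 0.1009² + 0.0183² + 0.0826² + 0.0092² + 0.4495² + 0.0367² + 0.0917² = 0.0142 + 0.0084 + 0.0102 + 0.0003 + 0.0068 + 0.0001 + 0.2021 + 0.0013 + 0.0084 = 0.2519.
To 2 decimal places, D = 0.25.

0.25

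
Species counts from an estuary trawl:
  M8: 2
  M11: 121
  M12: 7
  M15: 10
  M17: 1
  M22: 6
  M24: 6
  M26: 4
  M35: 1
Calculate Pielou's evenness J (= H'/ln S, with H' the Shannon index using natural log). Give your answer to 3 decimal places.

0.445

Total N = 2+121+7+10+1+6+6+4+1 = 158, so the proportions are 0.01266, 0.76582, 0.0443, 0.06329, 0.00633, 0.03797, 0.03797, 0.02532, 0.00633 (working shown to 5 dp, full precision carried).
H' = −Σ pᵢ ln pᵢ = −((-0.05531) + (-0.20432) + (-0.13808) + (-0.17468) + (-0.03204) + (-0.12421) + (-0.12421) + (-0.09307) + (-0.03204)) = 0.97797.
With S = 9 species, ln S = 2.19722, so J = 0.97797/2.19722 = 0.44509, i.e. 0.445 to 3 decimal places.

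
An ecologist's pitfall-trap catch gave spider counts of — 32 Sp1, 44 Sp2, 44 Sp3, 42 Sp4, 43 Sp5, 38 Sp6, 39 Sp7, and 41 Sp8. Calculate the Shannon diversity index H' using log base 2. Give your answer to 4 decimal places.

Total N = 32+44+44+42+43+38+39+41 = 323, so the proportions are 0.099071, 0.136223, 0.136223, 0.130031, 0.133127, 0.117647, 0.120743, 0.126935 (working shown to 6 dp, full precision carried).
Each pᵢ log₂ pᵢ term: 0.099071×(-3.335390)=-0.330441, 0.136223×(-2.875959)=-0.391771, 0.136223×(-2.875959)=-0.391771, 0.130031×(-2.943073)=-0.382691, 0.133127×(-2.909126)=-0.387283, 0.117647×(-3.087463)=-0.363231, 0.120743×(-3.049988)=-0.368265, 0.126935×(-2.977838)=-0.377992.
Sum = -2.993445, so H' = 2.9934.

2.9934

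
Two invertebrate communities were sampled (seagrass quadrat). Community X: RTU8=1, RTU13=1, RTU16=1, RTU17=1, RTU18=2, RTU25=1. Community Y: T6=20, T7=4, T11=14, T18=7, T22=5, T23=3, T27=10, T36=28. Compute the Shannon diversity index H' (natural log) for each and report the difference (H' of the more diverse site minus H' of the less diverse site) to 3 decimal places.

Community X: N=7, proportions 0.14286, 0.14286, 0.14286, 0.14286, 0.28571, 0.14286, giving H' = 1.74787 (working shown to 5 dp, full precision carried).
Community Y: N=91, proportions 0.21978, 0.04396, 0.15385, 0.07692, 0.05495, 0.03297, 0.10989, 0.30769, giving H' = 1.83285.
Difference = |1.74787 − 1.83285| = 0.08498, i.e. 0.085 to 3 decimal places.

0.085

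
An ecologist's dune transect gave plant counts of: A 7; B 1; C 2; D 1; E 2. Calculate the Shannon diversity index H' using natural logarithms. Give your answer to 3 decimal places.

Total N = 7+1+2+1+2 = 13, so the proportions are 0.53846, 0.07692, 0.15385, 0.07692, 0.15385 (working shown to 5 dp, full precision carried).
Each pᵢ ln pᵢ term: 0.53846×(-0.61904)=-0.33333, 0.07692×(-2.56495)=-0.19730, 0.15385×(-1.87180)=-0.28797, 0.07692×(-2.56495)=-0.19730, 0.15385×(-1.87180)=-0.28797.
Sum = -1.30388, so H' = 1.304.

1.304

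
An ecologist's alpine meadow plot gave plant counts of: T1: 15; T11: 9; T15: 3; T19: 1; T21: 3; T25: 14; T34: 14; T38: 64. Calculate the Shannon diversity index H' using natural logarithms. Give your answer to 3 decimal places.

1.503

Total N = 15+9+3+1+3+14+14+64 = 123, so the proportions are 0.12195, 0.07317, 0.02439, 0.00813, 0.02439, 0.11382, 0.11382, 0.52033 (working shown to 5 dp, full precision carried).
Each pᵢ ln pᵢ term: 0.12195×(-2.10413)=-0.25660, 0.07317×(-2.61496)=-0.19134, 0.02439×(-3.71357)=-0.09057, 0.00813×(-4.81218)=-0.03912, 0.02439×(-3.71357)=-0.09057, 0.11382×(-2.17313)=-0.24735, 0.11382×(-2.17313)=-0.24735, 0.52033×(-0.65330)=-0.33993.
Sum = -1.50284, so H' = 1.503.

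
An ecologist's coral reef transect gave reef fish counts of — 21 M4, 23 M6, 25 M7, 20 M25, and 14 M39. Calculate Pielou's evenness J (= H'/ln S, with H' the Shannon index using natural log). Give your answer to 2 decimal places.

Total N = 21+23+25+20+14 = 103, so the proportions are 0.2039, 0.2233, 0.2427, 0.1942, 0.1359 (working shown to 4 dp, full precision carried).
H' = −Σ pᵢ ln pᵢ = −((-0.3242) + (-0.3348) + (-0.3437) + (-0.3183) + (-0.2713)) = 1.5922.
With S = 5 species, ln S = 1.6094, so J = 1.5922/1.6094 = 0.9893, i.e. 0.99 to 2 decimal places.

0.99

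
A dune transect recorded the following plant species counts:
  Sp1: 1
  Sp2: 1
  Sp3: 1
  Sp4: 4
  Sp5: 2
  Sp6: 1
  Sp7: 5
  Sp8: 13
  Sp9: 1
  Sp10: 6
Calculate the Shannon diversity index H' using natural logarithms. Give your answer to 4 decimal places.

1.8675

Total N = 1+1+1+4+2+1+5+13+1+6 = 35, so the proportions are 0.028571, 0.028571, 0.028571, 0.114286, 0.057143, 0.028571, 0.142857, 0.371429, 0.028571, 0.171429 (working shown to 6 dp, full precision carried).
Each pᵢ ln pᵢ term: 0.028571×(-3.555348)=-0.101581, 0.028571×(-3.555348)=-0.101581, 0.028571×(-3.555348)=-0.101581, 0.114286×(-2.169054)=-0.247892, 0.057143×(-2.862201)=-0.163554, 0.028571×(-3.555348)=-0.101581, 0.142857×(-1.945910)=-0.277987, 0.371429×(-0.990399)=-0.367862, 0.028571×(-3.555348)=-0.101581, 0.171429×(-1.763589)=-0.302329.
Sum = -1.867532, so H' = 1.8675.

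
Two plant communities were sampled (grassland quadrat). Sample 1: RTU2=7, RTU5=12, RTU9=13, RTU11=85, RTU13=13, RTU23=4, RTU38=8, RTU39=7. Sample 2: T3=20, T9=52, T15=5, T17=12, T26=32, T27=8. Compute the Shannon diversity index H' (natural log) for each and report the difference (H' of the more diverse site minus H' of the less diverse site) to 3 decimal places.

Sample 1: N=149, proportions 0.04698, 0.08054, 0.08725, 0.57047, 0.08725, 0.02685, 0.05369, 0.04698, giving H' = 1.49015 (working shown to 5 dp, full precision carried).
Sample 2: N=129, proportions 0.15504, 0.4031, 0.03876, 0.09302, 0.24806, 0.06202, giving H' = 1.52040.
Difference = |1.49015 − 1.52040| = 0.03025, i.e. 0.030 to 3 decimal places.

0.030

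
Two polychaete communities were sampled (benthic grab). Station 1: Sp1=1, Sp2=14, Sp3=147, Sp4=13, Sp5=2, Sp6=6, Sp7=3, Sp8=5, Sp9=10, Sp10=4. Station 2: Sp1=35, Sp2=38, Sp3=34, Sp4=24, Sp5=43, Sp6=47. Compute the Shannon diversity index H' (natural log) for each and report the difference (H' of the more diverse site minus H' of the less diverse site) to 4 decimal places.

0.6236

Station 1: N=205, proportions 0.004878, 0.068293, 0.717073, 0.063415, 0.009756, 0.029268, 0.014634, 0.02439, 0.04878, 0.019512, giving H' = 1.147714 (working shown to 6 dp, full precision carried).
Station 2: N=221, proportions 0.158371, 0.171946, 0.153846, 0.108597, 0.19457, 0.21267, giving H' = 1.771359.
Difference = |1.147714 − 1.771359| = 0.623645, i.e. 0.6236 to 4 decimal places.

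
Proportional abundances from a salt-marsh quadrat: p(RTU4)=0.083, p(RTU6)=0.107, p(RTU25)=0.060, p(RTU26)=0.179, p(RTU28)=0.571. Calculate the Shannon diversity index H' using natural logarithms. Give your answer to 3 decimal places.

Each pᵢ ln pᵢ term (working shown to 5 dp, full precision carried): 0.083×(-2.48891)=-0.20658, 0.107×(-2.23493)=-0.23914, 0.06×(-2.81341)=-0.16880, 0.179×(-1.72037)=-0.30795, 0.571×(-0.56037)=-0.31997.
Sum = -1.24244, so H' = 1.242.

1.242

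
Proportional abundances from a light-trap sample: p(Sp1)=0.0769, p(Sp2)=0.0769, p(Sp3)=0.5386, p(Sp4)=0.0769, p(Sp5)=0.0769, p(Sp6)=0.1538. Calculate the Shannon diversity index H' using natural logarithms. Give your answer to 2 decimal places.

1.41

Each pᵢ ln pᵢ term (working shown to 4 dp, full precision carried): 0.0769×(-2.5652)=-0.1973, 0.0769×(-2.5652)=-0.1973, 0.5386×(-0.6188)=-0.3333, 0.0769×(-2.5652)=-0.1973, 0.0769×(-2.5652)=-0.1973, 0.1538×(-1.8721)=-0.2879.
Sum = -1.4103, so H' = 1.41.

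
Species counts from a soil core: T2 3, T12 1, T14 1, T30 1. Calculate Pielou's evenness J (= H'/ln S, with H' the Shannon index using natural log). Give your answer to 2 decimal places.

0.90

Total N = 3+1+1+1 = 6, so the proportions are 0.5, 0.1667, 0.1667, 0.1667 (working shown to 4 dp, full precision carried).
H' = −Σ pᵢ ln pᵢ = −((-0.3466) + (-0.2986) + (-0.2986) + (-0.2986)) = 1.2425.
With S = 4 species, ln S = 1.3863, so J = 1.2425/1.3863 = 0.8962, i.e. 0.90 to 2 decimal places.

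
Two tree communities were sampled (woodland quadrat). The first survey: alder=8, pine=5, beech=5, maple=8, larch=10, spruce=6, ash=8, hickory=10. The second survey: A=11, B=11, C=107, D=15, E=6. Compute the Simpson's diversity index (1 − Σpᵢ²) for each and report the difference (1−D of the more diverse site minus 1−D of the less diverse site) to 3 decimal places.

0.398

The first survey: N=60, proportions 0.13333, 0.08333, 0.08333, 0.13333, 0.16667, 0.1, 0.13333, 0.16667, giving 1−D = 0.86722 (working shown to 5 dp, full precision carried).
The second survey: N=150, proportions 0.07333, 0.07333, 0.71333, 0.1, 0.04, giving 1−D = 0.46880.
Difference = |0.86722 − 0.46880| = 0.39842, i.e. 0.398 to 3 decimal places.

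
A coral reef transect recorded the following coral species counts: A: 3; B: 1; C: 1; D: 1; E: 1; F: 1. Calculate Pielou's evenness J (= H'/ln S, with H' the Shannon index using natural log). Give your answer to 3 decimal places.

Total N = 3+1+1+1+1+1 = 8, so the proportions are 0.375, 0.125, 0.125, 0.125, 0.125, 0.125 (working shown to 5 dp, full precision carried).
H' = −Σ pᵢ ln pᵢ = −((-0.36781) + (-0.25993) + (-0.25993) + (-0.25993) + (-0.25993) + (-0.25993)) = 1.66746.
With S = 6 species, ln S = 1.79176, so J = 1.66746/1.79176 = 0.93063, i.e. 0.931 to 3 decimal places.

0.931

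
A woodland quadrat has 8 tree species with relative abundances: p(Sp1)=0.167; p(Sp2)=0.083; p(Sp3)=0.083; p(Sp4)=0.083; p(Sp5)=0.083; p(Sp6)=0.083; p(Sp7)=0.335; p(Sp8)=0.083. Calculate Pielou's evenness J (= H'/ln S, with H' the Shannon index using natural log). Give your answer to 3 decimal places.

H' = −Σ pᵢ ln pᵢ = −((-0.29889) + (-0.20658) + (-0.20658) + (-0.20658) + (-0.20658) + (-0.20658) + (-0.36636) + (-0.20658)) = 1.90473 (working shown to 5 dp, full precision carried).
With S = 8 species, ln S = 2.07944, so J = 1.90473/2.07944 = 0.91598, i.e. 0.916 to 3 decimal places.

0.916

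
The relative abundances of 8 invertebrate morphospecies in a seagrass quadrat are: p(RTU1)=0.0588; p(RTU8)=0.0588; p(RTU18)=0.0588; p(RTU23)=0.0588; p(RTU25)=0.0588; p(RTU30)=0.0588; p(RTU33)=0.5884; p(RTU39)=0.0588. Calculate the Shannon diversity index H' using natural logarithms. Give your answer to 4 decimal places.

1.4784

Each pᵢ ln pᵢ term (working shown to 6 dp, full precision carried): 0.0588×(-2.833613)=-0.166616, 0.0588×(-2.833613)=-0.166616, 0.0588×(-2.833613)=-0.166616, 0.0588×(-2.833613)=-0.166616, 0.0588×(-2.833613)=-0.166616, 0.0588×(-2.833613)=-0.166616, 0.5884×(-0.530348)=-0.312057, 0.0588×(-2.833613)=-0.166616.
Sum = -1.478372, so H' = 1.4784.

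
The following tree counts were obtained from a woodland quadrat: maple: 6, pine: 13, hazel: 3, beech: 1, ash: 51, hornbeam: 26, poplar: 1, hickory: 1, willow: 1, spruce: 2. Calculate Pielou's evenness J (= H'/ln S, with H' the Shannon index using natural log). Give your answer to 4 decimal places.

Total N = 6+13+3+1+51+26+1+1+1+2 = 105, so the proportions are 0.057143, 0.12381, 0.028571, 0.009524, 0.485714, 0.247619, 0.009524, 0.009524, 0.009524, 0.019048 (working shown to 6 dp, full precision carried).
H' = −Σ pᵢ ln pᵢ = −((-0.163554) + (-0.258639) + (-0.101581) + (-0.044323) + (-0.350751) + (-0.345642) + (-0.044323) + (-0.044323) + (-0.044323) + (-0.075444)) = 1.472907.
With S = 10 species, ln S = 2.302585, so J = 1.472907/2.302585 = 0.639675, i.e. 0.6397 to 4 decimal places.

0.6397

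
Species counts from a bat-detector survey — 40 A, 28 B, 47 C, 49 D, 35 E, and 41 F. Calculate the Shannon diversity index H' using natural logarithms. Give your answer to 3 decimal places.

Total N = 40+28+47+49+35+41 = 240, so the proportions are 0.16667, 0.11667, 0.19583, 0.20417, 0.14583, 0.17083 (working shown to 5 dp, full precision carried).
Each pᵢ ln pᵢ term: 0.16667×(-1.79176)=-0.29863, 0.11667×(-2.14843)=-0.25065, 0.19583×(-1.63049)=-0.31930, 0.20417×(-1.58882)=-0.32438, 0.14583×(-1.92529)=-0.28077, 0.17083×(-1.76707)=-0.30187.
Sum = -1.77561, so H' = 1.776.

1.776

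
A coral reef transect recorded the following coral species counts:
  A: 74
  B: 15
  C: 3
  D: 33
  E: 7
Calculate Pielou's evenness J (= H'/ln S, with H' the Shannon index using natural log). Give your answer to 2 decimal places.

0.72

Total N = 74+15+3+33+7 = 132, so the proportions are 0.5606, 0.1136, 0.0227, 0.25, 0.053 (working shown to 4 dp, full precision carried).
H' = −Σ pᵢ ln pᵢ = −((-0.3244) + (-0.2471) + (-0.0860) + (-0.3466) + (-0.1557)) = 1.1599.
With S = 5 species, ln S = 1.6094, so J = 1.1599/1.6094 = 0.7207, i.e. 0.72 to 2 decimal places.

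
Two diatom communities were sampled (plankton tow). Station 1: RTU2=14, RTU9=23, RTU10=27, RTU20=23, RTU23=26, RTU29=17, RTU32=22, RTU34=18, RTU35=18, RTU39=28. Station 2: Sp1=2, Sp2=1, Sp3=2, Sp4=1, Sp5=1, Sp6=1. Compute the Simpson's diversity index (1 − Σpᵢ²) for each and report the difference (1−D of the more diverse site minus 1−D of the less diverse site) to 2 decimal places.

0.08

Station 1: N=216, proportions 0.0648, 0.1065, 0.125, 0.1065, 0.1204, 0.0787, 0.1019, 0.0833, 0.0833, 0.1296, giving 1−D = 0.8957 (working shown to 4 dp, full precision carried).
Station 2: N=8, proportions 0.25, 0.125, 0.25, 0.125, 0.125, 0.125, giving 1−D = 0.8125.
Difference = |0.8957 − 0.8125| = 0.0832, i.e. 0.08 to 2 decimal places.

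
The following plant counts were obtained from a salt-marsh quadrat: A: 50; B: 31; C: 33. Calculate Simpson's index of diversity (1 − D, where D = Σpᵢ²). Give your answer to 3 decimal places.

0.650

Total N = 50+31+33 = 114, so the proportions are 0.4386, 0.27193, 0.28947 (working shown to 5 dp, full precision carried).
D = 0.4386² + 0.27193² + 0.28947² = 0.19237 + 0.07395 + 0.08380 = 0.35011.
So 1 − D = 0.64989, i.e. 0.650 to 3 decimal places.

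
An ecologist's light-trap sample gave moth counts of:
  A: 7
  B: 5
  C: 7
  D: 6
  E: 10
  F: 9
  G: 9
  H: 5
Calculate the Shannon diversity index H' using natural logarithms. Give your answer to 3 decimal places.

Total N = 7+5+7+6+10+9+9+5 = 58, so the proportions are 0.12069, 0.08621, 0.12069, 0.10345, 0.17241, 0.15517, 0.15517, 0.08621 (working shown to 5 dp, full precision carried).
Each pᵢ ln pᵢ term: 0.12069×(-2.11453)=-0.25520, 0.08621×(-2.45101)=-0.21129, 0.12069×(-2.11453)=-0.25520, 0.10345×(-2.26868)=-0.23469, 0.17241×(-1.75786)=-0.30308, 0.15517×(-1.86322)=-0.28912, 0.15517×(-1.86322)=-0.28912, 0.08621×(-2.45101)=-0.21129.
Sum = -2.04900, so H' = 2.049.

2.049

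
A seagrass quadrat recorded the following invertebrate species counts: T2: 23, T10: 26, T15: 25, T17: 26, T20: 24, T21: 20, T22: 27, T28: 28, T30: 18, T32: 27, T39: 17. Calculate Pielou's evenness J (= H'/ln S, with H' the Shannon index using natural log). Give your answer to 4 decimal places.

Total N = 23+26+25+26+24+20+27+28+18+27+17 = 261, so the proportions are 0.088123, 0.099617, 0.095785, 0.099617, 0.091954, 0.076628, 0.103448, 0.10728, 0.068966, 0.103448, 0.065134 (working shown to 6 dp, full precision carried).
H' = −Σ pᵢ ln pᵢ = −((-0.214052) + (-0.229759) + (-0.224679) + (-0.229759) + (-0.219445) + (-0.196842) + (-0.234691) + (-0.239482) + (-0.184424) + (-0.234691) + (-0.177901)) = 2.385726.
With S = 11 species, ln S = 2.397895, so J = 2.385726/2.397895 = 0.994925, i.e. 0.9949 to 4 decimal places.

0.9949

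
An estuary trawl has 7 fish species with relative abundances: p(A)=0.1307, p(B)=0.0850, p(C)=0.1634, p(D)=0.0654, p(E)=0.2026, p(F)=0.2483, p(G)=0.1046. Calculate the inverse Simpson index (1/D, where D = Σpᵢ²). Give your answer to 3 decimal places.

D = 0.1307² + 0.085² + 0.1634² + 0.0654² + 0.2026² + 0.2483² + 0.1046² = 0.0170825 + 0.0072250 + 0.0266996 + 0.0042772 + 0.0410468 + 0.0616529 + 0.0109412 = 0.1689250 (working shown to 7 dp, full precision carried).
So 1/D = 5.91979, i.e. 5.920 to 3 decimal places.

5.920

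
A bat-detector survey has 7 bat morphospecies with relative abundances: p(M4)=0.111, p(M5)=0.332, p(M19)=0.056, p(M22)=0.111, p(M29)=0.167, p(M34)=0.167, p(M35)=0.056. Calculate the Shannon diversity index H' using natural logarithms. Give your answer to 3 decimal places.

1.775

Each pᵢ ln pᵢ term (working shown to 5 dp, full precision carried): 0.111×(-2.19823)=-0.24400, 0.332×(-1.10262)=-0.36607, 0.056×(-2.88240)=-0.16141, 0.111×(-2.19823)=-0.24400, 0.167×(-1.78976)=-0.29889, 0.167×(-1.78976)=-0.29889, 0.056×(-2.88240)=-0.16141.
Sum = -1.77469, so H' = 1.775.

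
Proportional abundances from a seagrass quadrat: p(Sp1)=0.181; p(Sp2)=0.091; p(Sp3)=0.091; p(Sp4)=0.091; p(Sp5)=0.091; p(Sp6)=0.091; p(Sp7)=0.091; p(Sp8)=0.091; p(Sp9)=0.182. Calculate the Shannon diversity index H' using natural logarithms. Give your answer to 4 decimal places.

Each pᵢ ln pᵢ term (working shown to 6 dp, full precision carried): 0.181×(-1.709258)=-0.309376, 0.091×(-2.396896)=-0.218118, 0.091×(-2.396896)=-0.218118, 0.091×(-2.396896)=-0.218118, 0.091×(-2.396896)=-0.218118, 0.091×(-2.396896)=-0.218118, 0.091×(-2.396896)=-0.218118, 0.091×(-2.396896)=-0.218118, 0.182×(-1.703749)=-0.310082.
Sum = -2.146281, so H' = 2.1463.

2.1463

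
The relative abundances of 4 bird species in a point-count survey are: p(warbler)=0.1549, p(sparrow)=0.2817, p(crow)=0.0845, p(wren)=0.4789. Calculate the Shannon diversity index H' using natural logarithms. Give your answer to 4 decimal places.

Each pᵢ ln pᵢ term (working shown to 6 dp, full precision carried): 0.1549×(-1.864976)=-0.288885, 0.2817×(-1.266913)=-0.356889, 0.0845×(-2.471004)=-0.208800, 0.4789×(-0.736263)=-0.352597.
Sum = -1.207170, so H' = 1.2072.

1.2072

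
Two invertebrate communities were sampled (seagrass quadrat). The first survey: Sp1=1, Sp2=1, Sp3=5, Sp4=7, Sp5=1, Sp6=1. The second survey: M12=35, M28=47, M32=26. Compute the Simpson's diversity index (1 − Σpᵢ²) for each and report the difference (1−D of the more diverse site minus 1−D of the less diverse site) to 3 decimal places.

0.048

The first survey: N=16, proportions 0.0625, 0.0625, 0.3125, 0.4375, 0.0625, 0.0625, giving 1−D = 0.69531 (working shown to 5 dp, full precision carried).
The second survey: N=108, proportions 0.32407, 0.43519, 0.24074, giving 1−D = 0.64763.
Difference = |0.69531 − 0.64763| = 0.04768, i.e. 0.048 to 3 decimal places.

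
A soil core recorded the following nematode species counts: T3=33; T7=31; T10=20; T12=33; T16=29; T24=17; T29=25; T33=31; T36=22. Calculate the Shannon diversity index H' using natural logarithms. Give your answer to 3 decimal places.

2.174

Total N = 33+31+20+33+29+17+25+31+22 = 241, so the proportions are 0.13693, 0.12863, 0.08299, 0.13693, 0.12033, 0.07054, 0.10373, 0.12863, 0.09129 (working shown to 5 dp, full precision carried).
Each pᵢ ln pᵢ term: 0.13693×(-1.98829)=-0.27226, 0.12863×(-2.05081)=-0.26380, 0.08299×(-2.48906)=-0.20656, 0.13693×(-1.98829)=-0.27226, 0.12033×(-2.11750)=-0.25480, 0.07054×(-2.65158)=-0.18704, 0.10373×(-2.26592)=-0.23505, 0.12863×(-2.05081)=-0.26380, 0.09129×(-2.39375)=-0.21852.
Sum = -2.17408, so H' = 2.174.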